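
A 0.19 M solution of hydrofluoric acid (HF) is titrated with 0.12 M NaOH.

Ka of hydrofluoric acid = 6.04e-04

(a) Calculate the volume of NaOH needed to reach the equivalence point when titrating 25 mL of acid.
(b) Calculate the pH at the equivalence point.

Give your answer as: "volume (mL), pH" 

moles acid = 0.19 × 25/1000 = 0.00475 mol; V_base = moles/0.12 × 1000 = 39.6 mL. At equivalence only the conjugate base is present: [A⁻] = 0.00475/0.065 = 7.3548e-02 M. Kb = Kw/Ka = 1.66e-11; [OH⁻] = √(Kb × [A⁻]) = 1.1035e-06; pOH = 5.96; pH = 14 - pOH = 8.04.

V = 39.6 mL, pH = 8.04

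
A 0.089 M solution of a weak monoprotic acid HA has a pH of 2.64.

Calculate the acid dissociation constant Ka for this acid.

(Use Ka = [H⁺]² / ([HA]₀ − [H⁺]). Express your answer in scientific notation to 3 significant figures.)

[H⁺] = 10^(−pH) = 10^(−2.64) = 2.291e-03 M. For HA ⇌ H⁺ + A⁻, Ka = [H⁺][A⁻]/[HA] = [H⁺]² / ([HA]₀ − [H⁺]) = (2.291e-03)² / (0.089 − 2.291e-03) = 6.05e-05.

K_a = 6.05e-05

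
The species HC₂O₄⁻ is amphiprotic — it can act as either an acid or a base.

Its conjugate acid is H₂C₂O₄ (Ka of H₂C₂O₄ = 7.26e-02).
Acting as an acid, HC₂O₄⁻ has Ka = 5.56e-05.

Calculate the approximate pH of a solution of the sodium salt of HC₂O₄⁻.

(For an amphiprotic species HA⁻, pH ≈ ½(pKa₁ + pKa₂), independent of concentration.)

pKa₁ = -log(7.26e-02) = 1.14; pKa₂ = -log(5.56e-05) = 4.25. For an amphiprotic species, pH ≈ ½(pKa₁ + pKa₂) = ½(1.14 + 4.25) = 2.70.

pH = 2.70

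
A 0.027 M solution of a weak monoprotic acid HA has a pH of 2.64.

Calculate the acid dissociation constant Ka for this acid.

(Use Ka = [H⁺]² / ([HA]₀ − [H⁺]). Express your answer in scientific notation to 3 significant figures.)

[H⁺] = 10^(−pH) = 10^(−2.64) = 2.291e-03 M. For HA ⇌ H⁺ + A⁻, Ka = [H⁺][A⁻]/[HA] = [H⁺]² / ([HA]₀ − [H⁺]) = (2.291e-03)² / (0.027 − 2.291e-03) = 2.12e-04.

K_a = 2.12e-04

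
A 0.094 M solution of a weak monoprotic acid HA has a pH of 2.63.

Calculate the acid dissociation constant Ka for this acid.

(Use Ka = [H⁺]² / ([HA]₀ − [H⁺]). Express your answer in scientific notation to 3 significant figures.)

[H⁺] = 10^(−pH) = 10^(−2.63) = 2.344e-03 M. For HA ⇌ H⁺ + A⁻, Ka = [H⁺][A⁻]/[HA] = [H⁺]² / ([HA]₀ − [H⁺]) = (2.344e-03)² / (0.094 − 2.344e-03) = 6.00e-05.

K_a = 6.00e-05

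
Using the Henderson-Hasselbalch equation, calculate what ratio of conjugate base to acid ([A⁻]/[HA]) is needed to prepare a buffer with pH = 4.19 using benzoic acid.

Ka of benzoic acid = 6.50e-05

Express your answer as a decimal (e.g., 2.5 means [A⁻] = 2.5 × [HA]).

pKa = -log(6.50e-05) = 4.1871. pH = pKa + log([A⁻]/[HA]), so log([A⁻]/[HA]) = pH − pKa = 4.19 − 4.1871 = 0.0029. [A⁻]/[HA] = 10^(0.0029) = 1.01

[A⁻]/[HA] = 1.01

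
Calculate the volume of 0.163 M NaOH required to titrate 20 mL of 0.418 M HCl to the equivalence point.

At equivalence: moles acid = moles base. moles HCl = 0.418 × 20/1000 = 0.00836 mol. V_base = moles / 0.163 × 1000 = 51.3 mL.

V_{base} = 51.3 mL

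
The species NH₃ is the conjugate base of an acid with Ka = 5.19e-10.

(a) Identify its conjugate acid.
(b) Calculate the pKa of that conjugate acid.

(a) The conjugate acid is formed by adding one H⁺ to NH₃, giving NH₄⁺. (b) pKa = -log(Ka) = -log(5.19e-10) = 9.28.

Conjugate acid: NH₄⁺; pK_a = 9.28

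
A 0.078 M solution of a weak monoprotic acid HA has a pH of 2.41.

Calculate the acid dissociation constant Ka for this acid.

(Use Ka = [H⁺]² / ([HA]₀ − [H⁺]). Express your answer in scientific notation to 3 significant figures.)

[H⁺] = 10^(−pH) = 10^(−2.41) = 3.890e-03 M. For HA ⇌ H⁺ + A⁻, Ka = [H⁺][A⁻]/[HA] = [H⁺]² / ([HA]₀ − [H⁺]) = (3.890e-03)² / (0.078 − 3.890e-03) = 2.04e-04.

K_a = 2.04e-04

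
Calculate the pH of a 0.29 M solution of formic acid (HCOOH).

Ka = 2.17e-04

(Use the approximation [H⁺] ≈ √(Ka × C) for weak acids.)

[H⁺] = √(Ka × C) = √(2.17e-04 × 0.29) = 7.9328e-03. pH = -log(7.9328e-03)

pH = 2.10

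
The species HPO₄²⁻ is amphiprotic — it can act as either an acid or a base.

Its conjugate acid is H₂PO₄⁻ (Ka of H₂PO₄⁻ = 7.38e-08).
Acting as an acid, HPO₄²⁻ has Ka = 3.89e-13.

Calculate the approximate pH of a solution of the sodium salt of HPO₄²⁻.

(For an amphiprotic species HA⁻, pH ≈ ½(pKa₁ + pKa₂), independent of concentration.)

pKa₁ = -log(7.38e-08) = 7.13; pKa₂ = -log(3.89e-13) = 12.41. For an amphiprotic species, pH ≈ ½(pKa₁ + pKa₂) = ½(7.13 + 12.41) = 9.77.

pH = 9.77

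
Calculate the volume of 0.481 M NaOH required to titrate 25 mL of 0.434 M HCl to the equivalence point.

At equivalence: moles acid = moles base. moles HCl = 0.434 × 25/1000 = 0.01085 mol. V_base = moles / 0.481 × 1000 = 22.6 mL.

V_{base} = 22.6 mL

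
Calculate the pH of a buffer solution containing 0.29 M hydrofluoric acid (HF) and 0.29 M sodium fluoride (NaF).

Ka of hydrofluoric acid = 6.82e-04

pKa = -log(6.82e-04) = 3.17. pH = pKa + log([A⁻]/[HA]) = 3.17 + log(0.29/0.29)

pH = 3.17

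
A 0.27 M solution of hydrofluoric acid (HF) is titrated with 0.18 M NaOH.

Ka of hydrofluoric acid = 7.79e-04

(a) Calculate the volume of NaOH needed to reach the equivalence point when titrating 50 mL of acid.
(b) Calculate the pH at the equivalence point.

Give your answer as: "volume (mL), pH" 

moles acid = 0.27 × 50/1000 = 0.0135 mol; V_base = moles/0.18 × 1000 = 75.0 mL. At equivalence only the conjugate base is present: [A⁻] = 0.0135/0.125 = 1.0800e-01 M. Kb = Kw/Ka = 1.28e-11; [OH⁻] = √(Kb × [A⁻]) = 1.1775e-06; pOH = 5.93; pH = 14 - pOH = 8.07.

V = 75.0 mL, pH = 8.07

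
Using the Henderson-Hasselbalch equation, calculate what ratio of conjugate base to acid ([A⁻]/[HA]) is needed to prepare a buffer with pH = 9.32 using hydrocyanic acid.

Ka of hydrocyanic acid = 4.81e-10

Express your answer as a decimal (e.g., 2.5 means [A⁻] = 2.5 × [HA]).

pKa = -log(4.81e-10) = 9.3179. pH = pKa + log([A⁻]/[HA]), so log([A⁻]/[HA]) = pH − pKa = 9.32 − 9.3179 = 0.0021. [A⁻]/[HA] = 10^(0.0021) = 1.00

[A⁻]/[HA] = 1.00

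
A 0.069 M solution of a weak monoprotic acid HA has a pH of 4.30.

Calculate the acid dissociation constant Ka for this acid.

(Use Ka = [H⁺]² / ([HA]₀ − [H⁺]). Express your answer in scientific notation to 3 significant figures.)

[H⁺] = 10^(−pH) = 10^(−4.30) = 5.012e-05 M. For HA ⇌ H⁺ + A⁻, Ka = [H⁺][A⁻]/[HA] = [H⁺]² / ([HA]₀ − [H⁺]) = (5.012e-05)² / (0.069 − 5.012e-05) = 3.64e-08.

K_a = 3.64e-08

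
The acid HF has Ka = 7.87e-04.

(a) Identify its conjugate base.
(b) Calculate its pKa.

(a) The conjugate base is formed by removing one H⁺ from HF, giving F⁻. (b) pKa = -log(Ka) = -log(7.87e-04) = 3.10.

Conjugate base: F⁻; pK_a = 3.10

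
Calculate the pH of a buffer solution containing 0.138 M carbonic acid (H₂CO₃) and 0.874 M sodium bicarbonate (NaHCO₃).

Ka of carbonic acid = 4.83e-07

pKa = -log(4.83e-07) = 6.32. pH = pKa + log([A⁻]/[HA]) = 6.32 + log(0.874/0.138)

pH = 7.12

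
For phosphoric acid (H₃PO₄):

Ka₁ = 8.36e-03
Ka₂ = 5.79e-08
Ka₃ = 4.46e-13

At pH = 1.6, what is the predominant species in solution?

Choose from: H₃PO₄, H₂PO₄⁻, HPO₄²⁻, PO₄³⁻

pKa₁ = 2.08, pKa₂ = 7.24, pKa₃ = 12.35. For a polyprotic acid the predominant species crosses at each pKa: below pKa_n the protonated form dominates, above it the deprotonated form does. At pH = 1.6, the predominant species is H₃PO₄.

H₃PO₄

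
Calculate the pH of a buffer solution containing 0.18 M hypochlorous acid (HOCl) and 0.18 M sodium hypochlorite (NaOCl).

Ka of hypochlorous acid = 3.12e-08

pKa = -log(3.12e-08) = 7.51. pH = pKa + log([A⁻]/[HA]) = 7.51 + log(0.18/0.18)

pH = 7.51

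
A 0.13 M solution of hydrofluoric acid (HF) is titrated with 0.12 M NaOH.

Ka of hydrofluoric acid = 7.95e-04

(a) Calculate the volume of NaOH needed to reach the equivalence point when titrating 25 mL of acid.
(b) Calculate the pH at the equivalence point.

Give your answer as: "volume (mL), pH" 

moles acid = 0.13 × 25/1000 = 0.00325 mol; V_base = moles/0.12 × 1000 = 27.1 mL. At equivalence only the conjugate base is present: [A⁻] = 0.00325/0.052 = 6.2400e-02 M. Kb = Kw/Ka = 1.26e-11; [OH⁻] = √(Kb × [A⁻]) = 8.8595e-07; pOH = 6.05; pH = 14 - pOH = 7.95.

V = 27.1 mL, pH = 7.95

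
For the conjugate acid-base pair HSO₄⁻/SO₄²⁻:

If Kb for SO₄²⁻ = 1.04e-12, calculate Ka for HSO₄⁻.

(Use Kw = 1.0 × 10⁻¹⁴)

For a conjugate pair Ka × Kb = Kw, so Ka = Kw/Kb = 1.0 × 10⁻¹⁴ / 1.04e-12 = 9.62e-03.

K_a = 9.62e-03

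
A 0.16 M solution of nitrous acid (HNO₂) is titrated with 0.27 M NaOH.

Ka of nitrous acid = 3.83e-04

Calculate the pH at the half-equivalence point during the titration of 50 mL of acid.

At half-equivalence [HA] = [A⁻], so Henderson-Hasselbalch gives pH = pKa = -log(3.83e-04) = 3.42.

pH = pKa = 3.42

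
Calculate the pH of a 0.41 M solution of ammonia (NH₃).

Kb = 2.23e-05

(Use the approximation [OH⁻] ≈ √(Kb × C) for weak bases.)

[OH⁻] = √(Kb × C) = √(2.23e-05 × 0.41) = 3.0237e-03. pOH = 2.52, pH = 14 - pOH

pH = 11.48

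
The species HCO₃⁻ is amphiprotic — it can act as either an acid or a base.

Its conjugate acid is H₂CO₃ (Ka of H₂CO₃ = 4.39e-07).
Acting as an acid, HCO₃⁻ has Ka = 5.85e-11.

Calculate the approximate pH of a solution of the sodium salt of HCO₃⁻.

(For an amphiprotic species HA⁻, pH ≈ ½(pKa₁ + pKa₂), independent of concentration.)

pKa₁ = -log(4.39e-07) = 6.36; pKa₂ = -log(5.85e-11) = 10.23. For an amphiprotic species, pH ≈ ½(pKa₁ + pKa₂) = ½(6.36 + 10.23) = 8.30.

pH = 8.30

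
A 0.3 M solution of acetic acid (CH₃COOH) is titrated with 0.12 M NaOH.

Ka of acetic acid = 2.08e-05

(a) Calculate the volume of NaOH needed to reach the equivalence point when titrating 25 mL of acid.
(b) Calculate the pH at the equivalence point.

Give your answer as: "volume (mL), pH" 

moles acid = 0.3 × 25/1000 = 0.0075 mol; V_base = moles/0.12 × 1000 = 62.5 mL. At equivalence only the conjugate base is present: [A⁻] = 0.0075/0.087 = 8.5714e-02 M. Kb = Kw/Ka = 4.81e-10; [OH⁻] = √(Kb × [A⁻]) = 6.4194e-06; pOH = 5.19; pH = 14 - pOH = 8.81.

V = 62.5 mL, pH = 8.81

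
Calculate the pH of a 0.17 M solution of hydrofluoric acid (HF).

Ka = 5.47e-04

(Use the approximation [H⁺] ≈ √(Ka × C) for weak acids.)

[H⁺] = √(Ka × C) = √(5.47e-04 × 0.17) = 9.6431e-03. pH = -log(9.6431e-03)

pH = 2.02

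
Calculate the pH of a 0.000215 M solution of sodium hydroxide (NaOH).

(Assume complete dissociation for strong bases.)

[OH⁻] = 0.000215 M for strong base. pOH = -log[OH⁻] = 3.67, pH = 14 - pOH

pH = 10.33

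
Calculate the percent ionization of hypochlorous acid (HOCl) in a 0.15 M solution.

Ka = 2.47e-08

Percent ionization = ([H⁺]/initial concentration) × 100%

Using Ka equilibrium: x² + Ka×x - Ka×C = 0. Solving: [H⁺] = 6.0856e-05. Percent = (6.0856e-05/0.15) × 100

Percent ionization = 0.0406%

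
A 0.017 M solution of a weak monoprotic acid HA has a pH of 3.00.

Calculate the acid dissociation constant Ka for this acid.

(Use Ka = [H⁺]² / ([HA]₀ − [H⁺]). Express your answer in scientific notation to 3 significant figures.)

[H⁺] = 10^(−pH) = 10^(−3.00) = 1.000e-03 M. For HA ⇌ H⁺ + A⁻, Ka = [H⁺][A⁻]/[HA] = [H⁺]² / ([HA]₀ − [H⁺]) = (1.000e-03)² / (0.017 − 1.000e-03) = 6.25e-05.

K_a = 6.25e-05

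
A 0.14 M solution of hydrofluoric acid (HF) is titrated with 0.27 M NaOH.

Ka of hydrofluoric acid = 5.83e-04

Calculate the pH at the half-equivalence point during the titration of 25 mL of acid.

At half-equivalence [HA] = [A⁻], so Henderson-Hasselbalch gives pH = pKa = -log(5.83e-04) = 3.23.

pH = pKa = 3.23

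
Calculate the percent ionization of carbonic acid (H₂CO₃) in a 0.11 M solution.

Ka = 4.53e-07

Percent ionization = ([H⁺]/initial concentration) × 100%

Using Ka equilibrium: x² + Ka×x - Ka×C = 0. Solving: [H⁺] = 2.2300e-04. Percent = (2.2300e-04/0.11) × 100

Percent ionization = 0.203%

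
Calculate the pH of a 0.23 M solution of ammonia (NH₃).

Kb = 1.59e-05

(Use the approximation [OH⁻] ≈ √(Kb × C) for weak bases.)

[OH⁻] = √(Kb × C) = √(1.59e-05 × 0.23) = 1.9123e-03. pOH = 2.72, pH = 14 - pOH

pH = 11.28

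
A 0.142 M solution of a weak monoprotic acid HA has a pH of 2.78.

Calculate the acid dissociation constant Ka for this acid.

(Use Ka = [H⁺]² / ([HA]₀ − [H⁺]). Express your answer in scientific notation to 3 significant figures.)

[H⁺] = 10^(−pH) = 10^(−2.78) = 1.660e-03 M. For HA ⇌ H⁺ + A⁻, Ka = [H⁺][A⁻]/[HA] = [H⁺]² / ([HA]₀ − [H⁺]) = (1.660e-03)² / (0.142 − 1.660e-03) = 1.96e-05.

K_a = 1.96e-05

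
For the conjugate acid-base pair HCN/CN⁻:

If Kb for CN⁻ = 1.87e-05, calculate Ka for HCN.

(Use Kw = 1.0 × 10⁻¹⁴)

For a conjugate pair Ka × Kb = Kw, so Ka = Kw/Kb = 1.0 × 10⁻¹⁴ / 1.87e-05 = 5.35e-10.

K_a = 5.35e-10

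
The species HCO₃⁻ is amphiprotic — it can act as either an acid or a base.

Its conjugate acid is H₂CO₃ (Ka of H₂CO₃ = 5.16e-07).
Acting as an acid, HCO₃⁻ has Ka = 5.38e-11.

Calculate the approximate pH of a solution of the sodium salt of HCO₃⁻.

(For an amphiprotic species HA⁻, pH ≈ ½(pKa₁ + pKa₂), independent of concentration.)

pKa₁ = -log(5.16e-07) = 6.29; pKa₂ = -log(5.38e-11) = 10.27. For an amphiprotic species, pH ≈ ½(pKa₁ + pKa₂) = ½(6.29 + 10.27) = 8.28.

pH = 8.28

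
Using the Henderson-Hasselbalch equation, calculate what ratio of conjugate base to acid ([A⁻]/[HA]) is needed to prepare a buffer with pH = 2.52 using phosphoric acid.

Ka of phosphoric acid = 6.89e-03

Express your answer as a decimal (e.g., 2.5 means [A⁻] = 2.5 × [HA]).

pKa = -log(6.89e-03) = 2.1618. pH = pKa + log([A⁻]/[HA]), so log([A⁻]/[HA]) = pH − pKa = 2.52 − 2.1618 = 0.3582. [A⁻]/[HA] = 10^(0.3582) = 2.28

[A⁻]/[HA] = 2.28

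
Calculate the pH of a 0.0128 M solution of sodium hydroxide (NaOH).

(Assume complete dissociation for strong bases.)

[OH⁻] = 0.0128 M for strong base. pOH = -log[OH⁻] = 1.89, pH = 14 - pOH

pH = 12.11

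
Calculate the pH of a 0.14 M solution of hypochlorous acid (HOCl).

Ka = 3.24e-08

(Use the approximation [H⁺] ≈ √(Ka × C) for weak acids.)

[H⁺] = √(Ka × C) = √(3.24e-08 × 0.14) = 6.7350e-05. pH = -log(6.7350e-05)

pH = 4.17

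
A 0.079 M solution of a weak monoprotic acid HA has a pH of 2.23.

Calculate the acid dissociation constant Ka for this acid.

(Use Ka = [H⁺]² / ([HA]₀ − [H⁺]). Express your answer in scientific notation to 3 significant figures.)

[H⁺] = 10^(−pH) = 10^(−2.23) = 5.888e-03 M. For HA ⇌ H⁺ + A⁻, Ka = [H⁺][A⁻]/[HA] = [H⁺]² / ([HA]₀ − [H⁺]) = (5.888e-03)² / (0.079 − 5.888e-03) = 4.74e-04.

K_a = 4.74e-04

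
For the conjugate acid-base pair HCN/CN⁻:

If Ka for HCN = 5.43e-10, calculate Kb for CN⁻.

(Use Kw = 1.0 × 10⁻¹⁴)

For a conjugate pair Ka × Kb = Kw, so Kb = Kw/Ka = 1.0 × 10⁻¹⁴ / 5.43e-10 = 1.84e-05.

K_b = 1.84e-05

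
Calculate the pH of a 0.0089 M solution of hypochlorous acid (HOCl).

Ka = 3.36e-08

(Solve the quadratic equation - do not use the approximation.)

x² + Ka×x - Ka×C = 0. Using quadratic formula: [H⁺] = 1.7276e-05

pH = 4.76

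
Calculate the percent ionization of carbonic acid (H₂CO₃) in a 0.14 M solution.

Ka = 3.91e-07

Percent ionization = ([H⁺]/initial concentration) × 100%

Using Ka equilibrium: x² + Ka×x - Ka×C = 0. Solving: [H⁺] = 2.3377e-04. Percent = (2.3377e-04/0.14) × 100

Percent ionization = 0.167%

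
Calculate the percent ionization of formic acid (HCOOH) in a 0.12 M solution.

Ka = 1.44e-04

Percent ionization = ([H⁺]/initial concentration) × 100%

Using Ka equilibrium: x² + Ka×x - Ka×C = 0. Solving: [H⁺] = 4.0855e-03. Percent = (4.0855e-03/0.12) × 100

Percent ionization = 3.4%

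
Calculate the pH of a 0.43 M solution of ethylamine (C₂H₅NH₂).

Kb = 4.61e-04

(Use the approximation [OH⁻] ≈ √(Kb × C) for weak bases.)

[OH⁻] = √(Kb × C) = √(4.61e-04 × 0.43) = 1.4079e-02. pOH = 1.85, pH = 14 - pOH

pH = 12.15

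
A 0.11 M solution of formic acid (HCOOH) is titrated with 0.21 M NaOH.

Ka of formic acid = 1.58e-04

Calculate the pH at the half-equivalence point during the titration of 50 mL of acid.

At half-equivalence [HA] = [A⁻], so Henderson-Hasselbalch gives pH = pKa = -log(1.58e-04) = 3.80.

pH = pKa = 3.80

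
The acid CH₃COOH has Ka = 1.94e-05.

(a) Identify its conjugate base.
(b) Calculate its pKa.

(a) The conjugate base is formed by removing one H⁺ from CH₃COOH, giving CH₃COO⁻. (b) pKa = -log(Ka) = -log(1.94e-05) = 4.71.

Conjugate base: CH₃COO⁻; pK_a = 4.71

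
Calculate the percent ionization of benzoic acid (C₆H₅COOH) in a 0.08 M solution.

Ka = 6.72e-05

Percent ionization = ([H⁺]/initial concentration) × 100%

Using Ka equilibrium: x² + Ka×x - Ka×C = 0. Solving: [H⁺] = 2.2853e-03. Percent = (2.2853e-03/0.08) × 100

Percent ionization = 2.86%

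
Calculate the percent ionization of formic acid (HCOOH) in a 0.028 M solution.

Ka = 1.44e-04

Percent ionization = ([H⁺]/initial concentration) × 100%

Using Ka equilibrium: x² + Ka×x - Ka×C = 0. Solving: [H⁺] = 1.9373e-03. Percent = (1.9373e-03/0.028) × 100

Percent ionization = 6.92%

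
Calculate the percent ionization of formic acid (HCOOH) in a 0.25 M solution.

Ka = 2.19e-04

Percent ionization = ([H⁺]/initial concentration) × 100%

Using Ka equilibrium: x² + Ka×x - Ka×C = 0. Solving: [H⁺] = 7.2906e-03. Percent = (7.2906e-03/0.25) × 100

Percent ionization = 2.92%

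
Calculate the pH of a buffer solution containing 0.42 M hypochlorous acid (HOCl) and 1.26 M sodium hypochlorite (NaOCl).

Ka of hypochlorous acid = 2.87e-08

pKa = -log(2.87e-08) = 7.54. pH = pKa + log([A⁻]/[HA]) = 7.54 + log(1.26/0.42)

pH = 8.02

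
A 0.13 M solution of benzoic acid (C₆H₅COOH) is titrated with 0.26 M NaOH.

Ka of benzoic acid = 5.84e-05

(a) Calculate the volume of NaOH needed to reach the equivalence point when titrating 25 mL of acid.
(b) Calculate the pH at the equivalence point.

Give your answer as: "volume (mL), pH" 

moles acid = 0.13 × 25/1000 = 0.00325 mol; V_base = moles/0.26 × 1000 = 12.5 mL. At equivalence only the conjugate base is present: [A⁻] = 0.00325/0.037 = 8.6667e-02 M. Kb = Kw/Ka = 1.71e-10; [OH⁻] = √(Kb × [A⁻]) = 3.8523e-06; pOH = 5.41; pH = 14 - pOH = 8.59.

V = 12.5 mL, pH = 8.59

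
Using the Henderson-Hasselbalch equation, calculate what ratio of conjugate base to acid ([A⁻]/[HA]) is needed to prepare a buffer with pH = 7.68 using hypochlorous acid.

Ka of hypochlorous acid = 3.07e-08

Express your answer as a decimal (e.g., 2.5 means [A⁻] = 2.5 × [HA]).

pKa = -log(3.07e-08) = 7.5129. pH = pKa + log([A⁻]/[HA]), so log([A⁻]/[HA]) = pH − pKa = 7.68 − 7.5129 = 0.1671. [A⁻]/[HA] = 10^(0.1671) = 1.47

[A⁻]/[HA] = 1.47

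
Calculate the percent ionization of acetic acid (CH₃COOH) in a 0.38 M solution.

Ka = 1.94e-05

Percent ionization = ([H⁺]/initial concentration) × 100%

Using Ka equilibrium: x² + Ka×x - Ka×C = 0. Solving: [H⁺] = 2.7055e-03. Percent = (2.7055e-03/0.38) × 100

Percent ionization = 0.712%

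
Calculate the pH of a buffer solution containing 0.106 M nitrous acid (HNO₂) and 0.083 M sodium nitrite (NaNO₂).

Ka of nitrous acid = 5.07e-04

pKa = -log(5.07e-04) = 3.29. pH = pKa + log([A⁻]/[HA]) = 3.29 + log(0.083/0.106)

pH = 3.19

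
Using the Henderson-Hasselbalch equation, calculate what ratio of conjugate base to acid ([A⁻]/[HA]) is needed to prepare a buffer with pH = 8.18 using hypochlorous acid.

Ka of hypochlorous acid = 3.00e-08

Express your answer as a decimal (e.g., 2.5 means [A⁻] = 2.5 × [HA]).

pKa = -log(3.00e-08) = 7.5229. pH = pKa + log([A⁻]/[HA]), so log([A⁻]/[HA]) = pH − pKa = 8.18 − 7.5229 = 0.6571. [A⁻]/[HA] = 10^(0.6571) = 4.54

[A⁻]/[HA] = 4.54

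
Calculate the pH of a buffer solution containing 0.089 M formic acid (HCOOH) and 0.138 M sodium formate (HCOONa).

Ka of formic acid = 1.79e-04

pKa = -log(1.79e-04) = 3.75. pH = pKa + log([A⁻]/[HA]) = 3.75 + log(0.138/0.089)

pH = 3.94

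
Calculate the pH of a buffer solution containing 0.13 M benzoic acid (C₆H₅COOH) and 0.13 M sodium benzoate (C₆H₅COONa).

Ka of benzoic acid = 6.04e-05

pKa = -log(6.04e-05) = 4.22. pH = pKa + log([A⁻]/[HA]) = 4.22 + log(0.13/0.13)

pH = 4.22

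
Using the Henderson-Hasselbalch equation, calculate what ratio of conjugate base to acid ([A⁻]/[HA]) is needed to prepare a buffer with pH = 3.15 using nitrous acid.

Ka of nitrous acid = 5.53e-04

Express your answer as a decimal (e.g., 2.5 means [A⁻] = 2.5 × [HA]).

pKa = -log(5.53e-04) = 3.2573. pH = pKa + log([A⁻]/[HA]), so log([A⁻]/[HA]) = pH − pKa = 3.15 − 3.2573 = -0.1073. [A⁻]/[HA] = 10^(-0.1073) = 0.781

[A⁻]/[HA] = 0.781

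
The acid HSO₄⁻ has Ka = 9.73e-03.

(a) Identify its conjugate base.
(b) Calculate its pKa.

(a) The conjugate base is formed by removing one H⁺ from HSO₄⁻, giving SO₄²⁻. (b) pKa = -log(Ka) = -log(9.73e-03) = 2.01.

Conjugate base: SO₄²⁻; pK_a = 2.01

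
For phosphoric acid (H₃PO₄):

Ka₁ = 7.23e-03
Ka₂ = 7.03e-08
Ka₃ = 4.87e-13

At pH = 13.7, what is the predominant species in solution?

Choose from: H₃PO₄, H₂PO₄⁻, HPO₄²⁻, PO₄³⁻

pKa₁ = 2.14, pKa₂ = 7.15, pKa₃ = 12.31. For a polyprotic acid the predominant species crosses at each pKa: below pKa_n the protonated form dominates, above it the deprotonated form does. At pH = 13.7, the predominant species is PO₄³⁻.

PO₄³⁻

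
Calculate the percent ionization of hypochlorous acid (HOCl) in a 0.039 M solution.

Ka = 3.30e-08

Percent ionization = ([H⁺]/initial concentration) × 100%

Using Ka equilibrium: x² + Ka×x - Ka×C = 0. Solving: [H⁺] = 3.5858e-05. Percent = (3.5858e-05/0.039) × 100

Percent ionization = 0.0919%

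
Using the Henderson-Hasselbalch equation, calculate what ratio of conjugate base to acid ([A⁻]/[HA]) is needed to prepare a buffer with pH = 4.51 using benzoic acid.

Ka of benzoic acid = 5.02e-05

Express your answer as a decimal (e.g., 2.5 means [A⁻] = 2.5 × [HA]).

pKa = -log(5.02e-05) = 4.2993. pH = pKa + log([A⁻]/[HA]), so log([A⁻]/[HA]) = pH − pKa = 4.51 − 4.2993 = 0.2107. [A⁻]/[HA] = 10^(0.2107) = 1.62

[A⁻]/[HA] = 1.62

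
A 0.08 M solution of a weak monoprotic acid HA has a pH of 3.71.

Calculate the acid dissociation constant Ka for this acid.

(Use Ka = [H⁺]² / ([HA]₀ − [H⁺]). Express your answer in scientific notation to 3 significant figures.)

[H⁺] = 10^(−pH) = 10^(−3.71) = 1.950e-04 M. For HA ⇌ H⁺ + A⁻, Ka = [H⁺][A⁻]/[HA] = [H⁺]² / ([HA]₀ − [H⁺]) = (1.950e-04)² / (0.08 − 1.950e-04) = 4.76e-07.

K_a = 4.76e-07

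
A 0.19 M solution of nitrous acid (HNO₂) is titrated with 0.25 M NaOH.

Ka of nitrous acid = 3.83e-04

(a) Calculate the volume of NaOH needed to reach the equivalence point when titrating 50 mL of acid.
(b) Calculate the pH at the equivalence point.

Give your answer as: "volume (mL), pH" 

moles acid = 0.19 × 50/1000 = 0.0095 mol; V_base = moles/0.25 × 1000 = 38.0 mL. At equivalence only the conjugate base is present: [A⁻] = 0.0095/0.088 = 1.0795e-01 M. Kb = Kw/Ka = 2.61e-11; [OH⁻] = √(Kb × [A⁻]) = 1.6789e-06; pOH = 5.77; pH = 14 - pOH = 8.23.

V = 38.0 mL, pH = 8.23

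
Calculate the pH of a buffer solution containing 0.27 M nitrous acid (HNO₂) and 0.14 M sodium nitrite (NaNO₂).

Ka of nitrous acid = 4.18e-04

pKa = -log(4.18e-04) = 3.38. pH = pKa + log([A⁻]/[HA]) = 3.38 + log(0.14/0.27)

pH = 3.09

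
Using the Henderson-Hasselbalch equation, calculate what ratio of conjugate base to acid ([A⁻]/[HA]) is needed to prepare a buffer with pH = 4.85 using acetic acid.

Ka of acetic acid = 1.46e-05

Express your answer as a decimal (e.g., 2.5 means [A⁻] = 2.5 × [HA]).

pKa = -log(1.46e-05) = 4.8356. pH = pKa + log([A⁻]/[HA]), so log([A⁻]/[HA]) = pH − pKa = 4.85 − 4.8356 = 0.0144. [A⁻]/[HA] = 10^(0.0144) = 1.03

[A⁻]/[HA] = 1.03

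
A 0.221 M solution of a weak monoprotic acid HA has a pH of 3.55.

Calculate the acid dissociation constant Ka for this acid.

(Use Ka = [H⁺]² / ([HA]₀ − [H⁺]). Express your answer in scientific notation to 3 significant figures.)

[H⁺] = 10^(−pH) = 10^(−3.55) = 2.818e-04 M. For HA ⇌ H⁺ + A⁻, Ka = [H⁺][A⁻]/[HA] = [H⁺]² / ([HA]₀ − [H⁺]) = (2.818e-04)² / (0.221 − 2.818e-04) = 3.60e-07.

K_a = 3.60e-07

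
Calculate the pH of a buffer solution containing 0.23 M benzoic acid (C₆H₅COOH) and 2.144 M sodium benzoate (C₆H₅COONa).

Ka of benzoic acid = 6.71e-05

pKa = -log(6.71e-05) = 4.17. pH = pKa + log([A⁻]/[HA]) = 4.17 + log(2.144/0.23)

pH = 5.14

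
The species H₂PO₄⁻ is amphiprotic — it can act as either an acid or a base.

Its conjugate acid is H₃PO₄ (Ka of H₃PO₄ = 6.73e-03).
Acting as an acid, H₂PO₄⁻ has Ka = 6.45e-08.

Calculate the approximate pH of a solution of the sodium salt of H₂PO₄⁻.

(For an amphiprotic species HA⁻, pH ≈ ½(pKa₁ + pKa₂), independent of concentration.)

pKa₁ = -log(6.73e-03) = 2.17; pKa₂ = -log(6.45e-08) = 7.19. For an amphiprotic species, pH ≈ ½(pKa₁ + pKa₂) = ½(2.17 + 7.19) = 4.68.

pH = 4.68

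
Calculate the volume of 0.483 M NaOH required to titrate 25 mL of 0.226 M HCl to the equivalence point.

At equivalence: moles acid = moles base. moles HCl = 0.226 × 25/1000 = 0.00565 mol. V_base = moles / 0.483 × 1000 = 11.7 mL.

V_{base} = 11.7 mL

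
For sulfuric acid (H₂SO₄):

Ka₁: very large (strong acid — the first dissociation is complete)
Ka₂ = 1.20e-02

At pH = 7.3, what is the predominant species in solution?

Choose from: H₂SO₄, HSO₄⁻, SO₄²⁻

The first dissociation is complete, so H₂SO₄ itself is never the predominant species in water; pKa₂ = -log(1.20e-02) = 1.92. For a polyprotic acid the predominant species crosses at each pKa: below pKa_n the protonated form dominates, above it the deprotonated form does. At pH = 7.3, the predominant species is SO₄²⁻.

SO₄²⁻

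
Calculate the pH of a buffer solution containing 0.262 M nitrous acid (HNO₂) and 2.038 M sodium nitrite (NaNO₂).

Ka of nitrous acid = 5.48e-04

pKa = -log(5.48e-04) = 3.26. pH = pKa + log([A⁻]/[HA]) = 3.26 + log(2.038/0.262)

pH = 4.15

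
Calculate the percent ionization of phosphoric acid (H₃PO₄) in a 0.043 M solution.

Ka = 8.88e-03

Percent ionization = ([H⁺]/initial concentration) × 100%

Using Ka equilibrium: x² + Ka×x - Ka×C = 0. Solving: [H⁺] = 1.5599e-02. Percent = (1.5599e-02/0.043) × 100

Percent ionization = 36.3%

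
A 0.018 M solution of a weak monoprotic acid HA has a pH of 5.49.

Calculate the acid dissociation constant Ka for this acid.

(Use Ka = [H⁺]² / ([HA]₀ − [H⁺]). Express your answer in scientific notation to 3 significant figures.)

[H⁺] = 10^(−pH) = 10^(−5.49) = 3.236e-06 M. For HA ⇌ H⁺ + A⁻, Ka = [H⁺][A⁻]/[HA] = [H⁺]² / ([HA]₀ − [H⁺]) = (3.236e-06)² / (0.018 − 3.236e-06) = 5.82e-10.

K_a = 5.82e-10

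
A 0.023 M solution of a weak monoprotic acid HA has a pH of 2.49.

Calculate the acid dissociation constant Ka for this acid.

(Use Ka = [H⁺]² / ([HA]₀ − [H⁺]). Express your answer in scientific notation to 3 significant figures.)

[H⁺] = 10^(−pH) = 10^(−2.49) = 3.236e-03 M. For HA ⇌ H⁺ + A⁻, Ka = [H⁺][A⁻]/[HA] = [H⁺]² / ([HA]₀ − [H⁺]) = (3.236e-03)² / (0.023 − 3.236e-03) = 5.30e-04.

K_a = 5.30e-04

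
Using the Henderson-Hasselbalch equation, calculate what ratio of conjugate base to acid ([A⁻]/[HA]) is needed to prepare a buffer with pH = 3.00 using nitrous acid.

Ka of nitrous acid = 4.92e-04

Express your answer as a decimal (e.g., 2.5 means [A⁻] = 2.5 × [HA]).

pKa = -log(4.92e-04) = 3.3080. pH = pKa + log([A⁻]/[HA]), so log([A⁻]/[HA]) = pH − pKa = 3.00 − 3.3080 = -0.3080. [A⁻]/[HA] = 10^(-0.3080) = 0.492

[A⁻]/[HA] = 0.492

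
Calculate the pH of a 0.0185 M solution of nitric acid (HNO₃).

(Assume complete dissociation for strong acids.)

[H⁺] = 0.0185 M for strong acid. pH = -log[H⁺] = -log(0.0185)

pH = 1.73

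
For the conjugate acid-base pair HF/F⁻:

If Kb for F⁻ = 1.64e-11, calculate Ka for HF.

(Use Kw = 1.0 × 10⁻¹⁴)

For a conjugate pair Ka × Kb = Kw, so Ka = Kw/Kb = 1.0 × 10⁻¹⁴ / 1.64e-11 = 6.10e-04.

K_a = 6.10e-04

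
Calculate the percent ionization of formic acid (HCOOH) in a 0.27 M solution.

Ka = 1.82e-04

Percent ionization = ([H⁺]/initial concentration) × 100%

Using Ka equilibrium: x² + Ka×x - Ka×C = 0. Solving: [H⁺] = 6.9196e-03. Percent = (6.9196e-03/0.27) × 100

Percent ionization = 2.56%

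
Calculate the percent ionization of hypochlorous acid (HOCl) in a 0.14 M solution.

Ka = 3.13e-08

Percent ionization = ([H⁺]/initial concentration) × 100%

Using Ka equilibrium: x² + Ka×x - Ka×C = 0. Solving: [H⁺] = 6.6181e-05. Percent = (6.6181e-05/0.14) × 100

Percent ionization = 0.0473%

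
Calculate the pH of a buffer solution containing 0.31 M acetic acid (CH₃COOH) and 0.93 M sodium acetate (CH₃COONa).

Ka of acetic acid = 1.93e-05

pKa = -log(1.93e-05) = 4.71. pH = pKa + log([A⁻]/[HA]) = 4.71 + log(0.93/0.31)

pH = 5.19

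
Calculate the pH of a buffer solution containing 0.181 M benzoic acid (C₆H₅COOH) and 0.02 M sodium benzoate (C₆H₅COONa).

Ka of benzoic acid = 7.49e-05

pKa = -log(7.49e-05) = 4.13. pH = pKa + log([A⁻]/[HA]) = 4.13 + log(0.02/0.181)

pH = 3.17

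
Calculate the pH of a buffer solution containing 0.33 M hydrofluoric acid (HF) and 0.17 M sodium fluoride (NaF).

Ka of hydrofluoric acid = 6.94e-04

pKa = -log(6.94e-04) = 3.16. pH = pKa + log([A⁻]/[HA]) = 3.16 + log(0.17/0.33)

pH = 2.87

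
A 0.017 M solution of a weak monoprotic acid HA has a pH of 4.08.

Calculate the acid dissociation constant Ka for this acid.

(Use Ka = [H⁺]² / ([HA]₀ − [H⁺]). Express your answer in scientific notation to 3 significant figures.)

[H⁺] = 10^(−pH) = 10^(−4.08) = 8.318e-05 M. For HA ⇌ H⁺ + A⁻, Ka = [H⁺][A⁻]/[HA] = [H⁺]² / ([HA]₀ − [H⁺]) = (8.318e-05)² / (0.017 − 8.318e-05) = 4.09e-07.

K_a = 4.09e-07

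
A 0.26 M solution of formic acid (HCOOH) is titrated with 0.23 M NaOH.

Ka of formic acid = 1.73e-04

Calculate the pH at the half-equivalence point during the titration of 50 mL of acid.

At half-equivalence [HA] = [A⁻], so Henderson-Hasselbalch gives pH = pKa = -log(1.73e-04) = 3.76.

pH = pKa = 3.76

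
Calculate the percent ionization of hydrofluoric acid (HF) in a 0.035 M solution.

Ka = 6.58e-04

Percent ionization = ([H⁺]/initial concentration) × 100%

Using Ka equilibrium: x² + Ka×x - Ka×C = 0. Solving: [H⁺] = 4.4812e-03. Percent = (4.4812e-03/0.035) × 100

Percent ionization = 12.8%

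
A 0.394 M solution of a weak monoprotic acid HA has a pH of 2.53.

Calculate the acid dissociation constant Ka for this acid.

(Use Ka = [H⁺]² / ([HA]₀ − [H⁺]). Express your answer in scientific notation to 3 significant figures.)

[H⁺] = 10^(−pH) = 10^(−2.53) = 2.951e-03 M. For HA ⇌ H⁺ + A⁻, Ka = [H⁺][A⁻]/[HA] = [H⁺]² / ([HA]₀ − [H⁺]) = (2.951e-03)² / (0.394 − 2.951e-03) = 2.23e-05.

K_a = 2.23e-05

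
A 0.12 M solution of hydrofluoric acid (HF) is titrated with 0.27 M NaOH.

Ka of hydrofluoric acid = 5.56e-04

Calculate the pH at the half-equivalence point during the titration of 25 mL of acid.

At half-equivalence [HA] = [A⁻], so Henderson-Hasselbalch gives pH = pKa = -log(5.56e-04) = 3.25.

pH = pKa = 3.25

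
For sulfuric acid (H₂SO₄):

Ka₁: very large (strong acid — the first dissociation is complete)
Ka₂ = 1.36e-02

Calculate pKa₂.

pKa₂ = -log(Ka₂) = -log(1.36e-02) = 1.87.

pK_{a2} = 1.87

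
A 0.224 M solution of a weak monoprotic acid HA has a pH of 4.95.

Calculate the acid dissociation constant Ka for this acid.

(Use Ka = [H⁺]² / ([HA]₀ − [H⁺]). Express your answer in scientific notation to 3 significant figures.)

[H⁺] = 10^(−pH) = 10^(−4.95) = 1.122e-05 M. For HA ⇌ H⁺ + A⁻, Ka = [H⁺][A⁻]/[HA] = [H⁺]² / ([HA]₀ − [H⁺]) = (1.122e-05)² / (0.224 − 1.122e-05) = 5.62e-10.

K_a = 5.62e-10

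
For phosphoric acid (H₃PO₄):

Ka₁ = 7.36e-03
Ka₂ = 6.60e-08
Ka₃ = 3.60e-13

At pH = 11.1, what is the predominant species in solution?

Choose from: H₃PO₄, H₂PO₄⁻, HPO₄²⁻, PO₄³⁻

pKa₁ = 2.13, pKa₂ = 7.18, pKa₃ = 12.44. For a polyprotic acid the predominant species crosses at each pKa: below pKa_n the protonated form dominates, above it the deprotonated form does. At pH = 11.1, the predominant species is HPO₄²⁻.

HPO₄²⁻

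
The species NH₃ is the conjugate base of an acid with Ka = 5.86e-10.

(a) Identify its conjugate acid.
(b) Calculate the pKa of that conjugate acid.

(a) The conjugate acid is formed by adding one H⁺ to NH₃, giving NH₄⁺. (b) pKa = -log(Ka) = -log(5.86e-10) = 9.23.

Conjugate acid: NH₄⁺; pK_a = 9.23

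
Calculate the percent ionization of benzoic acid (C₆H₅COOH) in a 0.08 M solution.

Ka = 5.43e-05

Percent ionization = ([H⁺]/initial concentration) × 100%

Using Ka equilibrium: x² + Ka×x - Ka×C = 0. Solving: [H⁺] = 2.0573e-03. Percent = (2.0573e-03/0.08) × 100

Percent ionization = 2.57%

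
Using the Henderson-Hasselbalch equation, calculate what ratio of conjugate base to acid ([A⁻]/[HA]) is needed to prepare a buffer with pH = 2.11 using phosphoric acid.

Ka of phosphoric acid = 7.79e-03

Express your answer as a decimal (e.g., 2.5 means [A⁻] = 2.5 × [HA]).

pKa = -log(7.79e-03) = 2.1085. pH = pKa + log([A⁻]/[HA]), so log([A⁻]/[HA]) = pH − pKa = 2.11 − 2.1085 = 0.0015. [A⁻]/[HA] = 10^(0.0015) = 1.00

[A⁻]/[HA] = 1.00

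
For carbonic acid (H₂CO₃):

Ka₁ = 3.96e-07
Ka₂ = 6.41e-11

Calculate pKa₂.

pKa₂ = -log(Ka₂) = -log(6.41e-11) = 10.19.

pK_{a2} = 10.19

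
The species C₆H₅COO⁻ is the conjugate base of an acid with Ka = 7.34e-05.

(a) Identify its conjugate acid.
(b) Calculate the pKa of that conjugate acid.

(a) The conjugate acid is formed by adding one H⁺ to C₆H₅COO⁻, giving C₆H₅COOH. (b) pKa = -log(Ka) = -log(7.34e-05) = 4.13.

Conjugate acid: C₆H₅COOH; pK_a = 4.13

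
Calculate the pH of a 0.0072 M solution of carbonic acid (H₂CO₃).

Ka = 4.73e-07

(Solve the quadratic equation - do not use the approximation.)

x² + Ka×x - Ka×C = 0. Using quadratic formula: [H⁺] = 5.8121e-05

pH = 4.24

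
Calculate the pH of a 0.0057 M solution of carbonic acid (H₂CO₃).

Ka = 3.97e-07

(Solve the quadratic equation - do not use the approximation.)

x² + Ka×x - Ka×C = 0. Using quadratic formula: [H⁺] = 4.7372e-05

pH = 4.32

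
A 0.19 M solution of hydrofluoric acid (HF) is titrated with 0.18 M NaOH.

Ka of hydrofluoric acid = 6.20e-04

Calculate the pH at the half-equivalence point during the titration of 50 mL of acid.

At half-equivalence [HA] = [A⁻], so Henderson-Hasselbalch gives pH = pKa = -log(6.20e-04) = 3.21.

pH = pKa = 3.21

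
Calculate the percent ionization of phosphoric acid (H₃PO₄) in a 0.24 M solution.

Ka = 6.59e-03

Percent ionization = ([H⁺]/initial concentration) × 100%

Using Ka equilibrium: x² + Ka×x - Ka×C = 0. Solving: [H⁺] = 3.6611e-02. Percent = (3.6611e-02/0.24) × 100

Percent ionization = 15.3%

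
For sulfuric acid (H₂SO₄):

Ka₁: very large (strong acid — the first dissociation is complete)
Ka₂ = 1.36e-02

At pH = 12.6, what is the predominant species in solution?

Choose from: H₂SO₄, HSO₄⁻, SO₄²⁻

The first dissociation is complete, so H₂SO₄ itself is never the predominant species in water; pKa₂ = -log(1.36e-02) = 1.87. For a polyprotic acid the predominant species crosses at each pKa: below pKa_n the protonated form dominates, above it the deprotonated form does. At pH = 12.6, the predominant species is SO₄²⁻.

SO₄²⁻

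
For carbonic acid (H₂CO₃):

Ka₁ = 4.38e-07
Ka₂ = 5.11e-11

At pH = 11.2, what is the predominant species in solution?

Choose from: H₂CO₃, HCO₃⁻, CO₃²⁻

pKa₁ = 6.36, pKa₂ = 10.29. For a polyprotic acid the predominant species crosses at each pKa: below pKa_n the protonated form dominates, above it the deprotonated form does. At pH = 11.2, the predominant species is CO₃²⁻.

CO₃²⁻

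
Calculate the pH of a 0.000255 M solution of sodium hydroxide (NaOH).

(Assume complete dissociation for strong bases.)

[OH⁻] = 0.000255 M for strong base. pOH = -log[OH⁻] = 3.59, pH = 14 - pOH

pH = 10.41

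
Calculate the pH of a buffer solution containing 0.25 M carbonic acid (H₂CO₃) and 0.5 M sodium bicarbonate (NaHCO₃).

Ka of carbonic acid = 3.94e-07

pKa = -log(3.94e-07) = 6.40. pH = pKa + log([A⁻]/[HA]) = 6.40 + log(0.5/0.25)

pH = 6.71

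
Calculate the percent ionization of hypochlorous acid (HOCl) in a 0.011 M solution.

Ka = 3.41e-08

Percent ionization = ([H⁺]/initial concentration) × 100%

Using Ka equilibrium: x² + Ka×x - Ka×C = 0. Solving: [H⁺] = 1.9350e-05. Percent = (1.9350e-05/0.011) × 100

Percent ionization = 0.176%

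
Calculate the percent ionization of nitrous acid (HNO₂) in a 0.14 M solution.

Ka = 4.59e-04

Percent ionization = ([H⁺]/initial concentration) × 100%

Using Ka equilibrium: x² + Ka×x - Ka×C = 0. Solving: [H⁺] = 7.7900e-03. Percent = (7.7900e-03/0.14) × 100

Percent ionization = 5.56%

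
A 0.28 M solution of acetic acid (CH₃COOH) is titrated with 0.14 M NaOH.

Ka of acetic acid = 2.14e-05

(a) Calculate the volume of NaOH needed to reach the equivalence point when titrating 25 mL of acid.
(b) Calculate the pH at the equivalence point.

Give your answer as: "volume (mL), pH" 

moles acid = 0.28 × 25/1000 = 0.007 mol; V_base = moles/0.14 × 1000 = 50.0 mL. At equivalence only the conjugate base is present: [A⁻] = 0.007/0.075 = 9.3333e-02 M. Kb = Kw/Ka = 4.67e-10; [OH⁻] = √(Kb × [A⁻]) = 6.6041e-06; pOH = 5.18; pH = 14 - pOH = 8.82.

V = 50.0 mL, pH = 8.82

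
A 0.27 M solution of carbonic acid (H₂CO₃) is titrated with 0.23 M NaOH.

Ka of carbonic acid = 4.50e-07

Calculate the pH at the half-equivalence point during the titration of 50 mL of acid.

At half-equivalence [HA] = [A⁻], so Henderson-Hasselbalch gives pH = pKa = -log(4.50e-07) = 6.35.

pH = pKa = 6.35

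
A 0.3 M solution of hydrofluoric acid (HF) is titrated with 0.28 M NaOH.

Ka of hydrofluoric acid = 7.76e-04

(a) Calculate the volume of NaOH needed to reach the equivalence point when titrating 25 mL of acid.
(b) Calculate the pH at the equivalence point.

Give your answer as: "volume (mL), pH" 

moles acid = 0.3 × 25/1000 = 0.0075 mol; V_base = moles/0.28 × 1000 = 26.8 mL. At equivalence only the conjugate base is present: [A⁻] = 0.0075/0.052 = 1.4483e-01 M. Kb = Kw/Ka = 1.29e-11; [OH⁻] = √(Kb × [A⁻]) = 1.3661e-06; pOH = 5.86; pH = 14 - pOH = 8.14.

V = 26.8 mL, pH = 8.14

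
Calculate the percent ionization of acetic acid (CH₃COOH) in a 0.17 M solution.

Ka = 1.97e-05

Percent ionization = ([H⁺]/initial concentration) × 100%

Using Ka equilibrium: x² + Ka×x - Ka×C = 0. Solving: [H⁺] = 1.8202e-03. Percent = (1.8202e-03/0.17) × 100

Percent ionization = 1.07%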